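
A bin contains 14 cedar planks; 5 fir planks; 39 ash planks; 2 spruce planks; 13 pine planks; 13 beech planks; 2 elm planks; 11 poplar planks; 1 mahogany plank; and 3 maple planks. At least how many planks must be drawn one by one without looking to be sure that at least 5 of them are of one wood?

33

Put each drawn plank into a box by wood. The largest draw with every box below 5 takes min(count, 4) from each wood; woods with fewer than 4 contribute all they have.
Σ min(cᵢ, 4) = 4 + 4 + 4 + 2 + 4 + 4 + 2 + 4 + 1 + 3 = 32.
Draw number 32 + 1 = 33 must push one box to 5.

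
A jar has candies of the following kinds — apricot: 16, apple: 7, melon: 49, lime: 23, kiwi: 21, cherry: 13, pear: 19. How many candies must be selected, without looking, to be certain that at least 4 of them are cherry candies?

In the worst case for collecting cherry candies, every non-cherry candy comes out first.
There are 16 + 7 + 49 + 23 + 21 + 19 = 135 non-cherry candies altogether.
After those, each further candy must be cherry, so 135 + 4 = 139 draws guarantee 4 cherry candies.

139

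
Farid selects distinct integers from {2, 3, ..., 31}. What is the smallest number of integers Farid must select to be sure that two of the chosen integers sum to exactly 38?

Two chosen integers sum to 38 exactly when both halves of some pair {x, 38−x} with 7 ≤ x ≤ 38−x ≤ 31 are chosen — 12 such pairs.
The remaining 6 elements (those with no distinct partner in range) can never complete a 38-sum, so the worst case takes all of them and one from each pair: 6 + 12 = 18.
The 19th integer has to be the second member of some pair, so 18 + 1 = 19.

19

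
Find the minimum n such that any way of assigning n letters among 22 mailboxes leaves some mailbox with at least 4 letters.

With 66 letters one could put exactly 3 in each of the 22 mailboxes, and no mailbox would reach 4.
One more letter must land in a mailbox that already has 3, giving it 4.
So 22 × 3 + 1 = 67 letters are required.

67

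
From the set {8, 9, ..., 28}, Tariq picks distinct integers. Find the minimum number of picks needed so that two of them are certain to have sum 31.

14

A set avoiding the sum 31 can contain at most one of each pair {x, 31−x}, plus the 5 elements whose complement lies outside the range.
The integers 16, …, 28 (13 of them) are such a set: any two sum to at least 16+17 = 33 > 31.
Any 14th integer completes one of the 8 pairs, so 14 choices force a sum of 31.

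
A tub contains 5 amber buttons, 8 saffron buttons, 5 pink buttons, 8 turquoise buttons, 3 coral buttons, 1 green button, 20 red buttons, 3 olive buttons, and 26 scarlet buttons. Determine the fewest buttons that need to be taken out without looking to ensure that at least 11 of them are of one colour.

54

By the pigeonhole principle, put each drawn button into a box by colour. The largest draw with every box below 11 takes min(count, 10) from each colour; colours with fewer than 10 contribute all they have.
Σ min(cᵢ, 10) = 5 + 8 + 5 + 8 + 3 + 1 + 10 + 3 + 10 = 53.
Draw number 53 + 1 = 54 must push one box to 11.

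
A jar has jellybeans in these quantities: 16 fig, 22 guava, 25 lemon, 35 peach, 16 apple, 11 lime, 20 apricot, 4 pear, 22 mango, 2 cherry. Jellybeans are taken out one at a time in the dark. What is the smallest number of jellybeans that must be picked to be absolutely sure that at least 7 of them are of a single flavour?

Put each drawn jellybean into a box by flavour. The largest draw with every box below 7 takes min(count, 6) from each flavour; flavours with fewer than 6 contribute all they have.
Σ min(cᵢ, 6) = 6 + 6 + 6 + 6 + 6 + 6 + 6 + 4 + 6 + 2 = 54.
Draw number 54 + 1 = 55 must push one box to 7.

55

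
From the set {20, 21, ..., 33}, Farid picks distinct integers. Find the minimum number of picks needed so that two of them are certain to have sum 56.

A set avoiding the sum 56 can contain at most one of each pair {x, 56−x}, plus the 4 elements whose complement lies outside the range or equal to its own complement.
The integers 20, …, 28 (9 of them) are such a set: any two sum to at least 20+21 = 41 and at most 27+28 = 55 < 56.
Pigeonhole: any 10th integer completes one of the 5 pairs, so 10 choices force a sum of 56.

10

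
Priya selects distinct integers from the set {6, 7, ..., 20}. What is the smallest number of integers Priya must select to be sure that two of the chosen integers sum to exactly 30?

A set avoiding the sum 30 can contain at most one of each pair {x, 30−x}, plus the 5 elements whose complement lies outside the range or equal to its own complement.
The integers 6, …, 15 (10 of them) are such a set: any two sum to at least 6+7 = 13 and at most 14+15 = 29 < 30.
Any 11th integer completes one of the 5 pairs, so 11 choices force a sum of 30.

11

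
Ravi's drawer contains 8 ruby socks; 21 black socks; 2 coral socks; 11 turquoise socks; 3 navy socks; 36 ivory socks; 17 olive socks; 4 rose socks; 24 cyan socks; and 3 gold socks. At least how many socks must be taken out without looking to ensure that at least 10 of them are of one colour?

66

An adversary could hand out at most 9 socks per colour (5 colours run out sooner): 8 + 9 + 2 + 9 + 3 + 9 + 9 + 4 + 9 + 3 = 65 socks and still no colour has 10.
By the pigeonhole principle, one more sock lands in a colour already at 9, so 66 draws are enough and 65 are not.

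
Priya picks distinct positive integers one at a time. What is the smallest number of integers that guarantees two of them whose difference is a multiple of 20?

Integers whose pairwise differences are multiples of 20 are exactly those sharing a remainder mod 20. The 20 residue classes mod 20 are the pigeonholes.
With 20 integers one could put 1 in each residue class and have no class reach 2.
The 21st integer pushes some class to 2, so 20·1 + 1 = 21.

21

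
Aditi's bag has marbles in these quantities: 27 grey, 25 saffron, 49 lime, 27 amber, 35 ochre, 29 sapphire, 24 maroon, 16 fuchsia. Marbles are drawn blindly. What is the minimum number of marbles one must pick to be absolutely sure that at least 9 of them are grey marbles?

214

In the worst case for collecting grey marbles, every non-grey marble comes out first.
There are 25 + 49 + 27 + 35 + 29 + 24 + 16 = 205 non-grey marbles altogether.
After those, each further marble must be grey, so 205 + 9 = 214 draws guarantee 9 grey marbles.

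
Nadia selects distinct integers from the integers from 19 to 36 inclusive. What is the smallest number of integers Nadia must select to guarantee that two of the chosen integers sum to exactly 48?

Group the elements by complementary pair {x, 48−x}: {19,29}, {20,28}, {21,27}, …, giving 5 two-element pairs, the single value 24 (it cannot pair with itself since the integers are distinct), and 7 integers whose partner 48−x falls outside [19,36].
Treating each of those 13 groups as a pigeonhole, one can pick one integer per group — 13 integers — with no two summing to 48.
The 14th integer lands in an occupied pair, forcing a sum of 48.

14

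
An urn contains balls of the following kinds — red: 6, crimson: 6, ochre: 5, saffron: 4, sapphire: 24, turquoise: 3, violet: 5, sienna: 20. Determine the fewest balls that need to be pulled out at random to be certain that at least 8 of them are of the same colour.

The 8 colours are the holes; the balls drawn are the pigeons.
To avoid 8 of any one colour, the worst case takes at most 7 of each colour, or every ball of a colour that has fewer than 7.
That gives 6 + 6 + 5 + 4 + 7 + 3 + 5 + 7 = 43 balls with no colour reaching 8.
The next ball forces some colour to 8, so 43 + 1 = 44.

44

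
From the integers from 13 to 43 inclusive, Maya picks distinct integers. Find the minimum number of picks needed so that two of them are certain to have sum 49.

A set avoiding the sum 49 can contain at most one of each pair {x, 49−x}, plus the 7 elements whose complement lies outside the range.
The integers 25, …, 43 (19 of them) are such a set: any two sum to at least 25+26 = 51 > 49.
Pigeonhole: any 20th integer completes one of the 12 pairs, so 20 choices force a sum of 49.

20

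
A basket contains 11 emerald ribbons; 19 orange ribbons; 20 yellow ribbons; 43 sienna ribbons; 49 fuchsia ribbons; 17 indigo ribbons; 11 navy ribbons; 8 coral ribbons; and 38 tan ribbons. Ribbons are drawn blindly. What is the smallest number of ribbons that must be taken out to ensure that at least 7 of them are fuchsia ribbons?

In the worst case for collecting fuchsia ribbons, every non-fuchsia ribbon comes out first.
There are 11 + 19 + 20 + 43 + 17 + 11 + 8 + 38 = 167 non-fuchsia ribbons altogether.
After those, each further ribbon must be fuchsia, so 167 + 7 = 174 draws guarantee 7 fuchsia ribbons.

174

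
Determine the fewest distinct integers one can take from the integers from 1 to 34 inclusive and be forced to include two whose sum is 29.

A set avoiding the sum 29 can contain at most one of each pair {x, 29−x}, plus the 6 elements whose complement lies outside the range.
The integers 15, …, 34 (20 of them) are such a set: any two sum to at least 15+16 = 31 > 29.
Any 21st integer completes one of the 14 pairs, so 21 choices force a sum of 29.

21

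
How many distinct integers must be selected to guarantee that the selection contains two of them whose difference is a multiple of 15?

Integers whose pairwise differences are multiples of 15 are exactly those sharing a remainder mod 15. Pigeonhole: the 15 residue classes mod 15 are the pigeonholes.
With 15 integers one could put 1 in each residue class and have no class reach 2.
The 16th integer pushes some class to 2, so 15·1 + 1 = 16.

16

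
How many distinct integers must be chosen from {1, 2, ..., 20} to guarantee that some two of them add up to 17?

13

Group the elements by complementary pair {x, 17−x}: {1,16}, {2,15}, {3,14}, …, giving 8 two-element pairs and 4 integers whose partner 17−x falls outside [1,20].
By pigeonhole, treating each of those 12 groups as a pigeonhole, one can pick one integer per group — 12 integers — with no two summing to 17.
The 13th integer lands in an occupied pair, forcing a sum of 17.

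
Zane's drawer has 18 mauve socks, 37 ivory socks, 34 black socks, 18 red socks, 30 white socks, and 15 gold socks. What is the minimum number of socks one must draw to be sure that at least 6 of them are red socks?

140

In the worst case for collecting red socks, every non-red sock comes out first.
There are 18 + 37 + 34 + 30 + 15 = 134 non-red socks altogether.
After those, each further sock must be red, so 134 + 6 = 140 draws guarantee 6 red socks.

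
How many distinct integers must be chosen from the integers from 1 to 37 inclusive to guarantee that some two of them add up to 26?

A set avoiding the sum 26 can contain at most one of each pair {x, 26−x}, plus the 13 elements whose complement lies outside the range or equal to its own complement.
The integers 13, …, 37 (25 of them) are such a set: any two sum to at least 13+14 = 27 > 26.
By the pigeonhole principle, any 26th integer completes one of the 12 pairs, so 26 choices force a sum of 26.

26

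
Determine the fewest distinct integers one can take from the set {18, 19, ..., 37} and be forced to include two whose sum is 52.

Two chosen integers sum to 52 exactly when both halves of some pair {x, 52−x} with 18 ≤ x ≤ 52−x ≤ 34 are chosen — 8 such pairs.
The remaining 4 elements (those with no distinct partner in range) can never complete a 52-sum, so the worst case takes all of them and one from each pair: 4 + 8 = 12.
The 13th integer has to be the second member of some pair, so 12 + 1 = 13.

13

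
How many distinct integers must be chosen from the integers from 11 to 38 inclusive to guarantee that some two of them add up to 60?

21

Two chosen integers sum to 60 exactly when both halves of some pair {x, 60−x} with 22 ≤ x ≤ 60−x ≤ 38 are chosen — 8 such pairs.
The remaining 12 elements (those with no distinct partner in range) can never complete a 60-sum, so the worst case takes all of them and one from each pair: 12 + 8 = 20.
The 21st integer has to be the second member of some pair, so 20 + 1 = 21.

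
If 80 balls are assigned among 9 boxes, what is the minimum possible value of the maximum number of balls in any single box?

9

The 9 boxes are the holes and the 80 balls are the pigeons.
If every box held at most 8 balls, the total would be at most 9 × 8 = 72, which is less than 80.
So some box holds at least ⌈80/9⌉ = 9 balls.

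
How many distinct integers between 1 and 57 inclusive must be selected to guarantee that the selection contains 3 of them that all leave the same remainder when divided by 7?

15

By the pigeonhole principle, the 7 residue classes mod 7 are the pigeonholes.
With 14 integers one could put 2 in each residue class and have no class reach 3.
The 15th integer pushes some class to 3, so 7·2 + 1 = 15.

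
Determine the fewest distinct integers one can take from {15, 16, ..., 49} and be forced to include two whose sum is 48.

Two chosen integers sum to 48 exactly when both halves of some pair {x, 48−x} with 15 ≤ x ≤ 48−x ≤ 33 are chosen — 9 such pairs.
The remaining 17 elements (those with no distinct partner in range) can never complete a 48-sum, so the worst case takes all of them and one from each pair: 17 + 9 = 26.
The 27th integer has to be the second member of some pair, so 26 + 1 = 27.

27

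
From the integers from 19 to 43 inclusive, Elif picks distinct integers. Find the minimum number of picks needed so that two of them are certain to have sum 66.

16

Two chosen integers sum to 66 exactly when both halves of some pair {x, 66−x} with 23 ≤ x ≤ 66−x ≤ 43 are chosen — 10 such pairs.
The remaining 5 elements (those with no distinct partner in range) can never complete a 66-sum, so the worst case takes all of them and one from each pair: 5 + 10 = 15.
By pigeonhole, the 16th integer has to be the second member of some pair, so 15 + 1 = 16.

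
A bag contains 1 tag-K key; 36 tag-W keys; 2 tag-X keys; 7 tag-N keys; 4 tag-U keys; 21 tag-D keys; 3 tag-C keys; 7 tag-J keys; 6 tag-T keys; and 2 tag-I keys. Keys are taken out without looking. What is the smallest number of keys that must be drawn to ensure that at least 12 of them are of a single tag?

55

An adversary could hand out at most 11 keys per tag (8 tags run out sooner): 1 + 11 + 2 + 7 + 4 + 11 + 3 + 7 + 6 + 2 = 54 keys and still no tag has 12.
Pigeonhole: one more key lands in a tag already at 11, so 55 draws are enough and 54 are not.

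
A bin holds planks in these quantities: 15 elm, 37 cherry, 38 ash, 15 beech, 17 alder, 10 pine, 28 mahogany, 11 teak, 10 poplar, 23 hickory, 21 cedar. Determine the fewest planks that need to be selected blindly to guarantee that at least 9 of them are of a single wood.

89

By pigeonhole, the 11 woods are the holes; the planks drawn are the pigeons.
To avoid 9 of any one wood, the worst case takes at most 8 of each wood.
That gives 8 + 8 + 8 + 8 + 8 + 8 + 8 + 8 + 8 + 8 + 8 = 88 planks with no wood reaching 9.
The next plank forces some wood to 9, so 88 + 1 = 89.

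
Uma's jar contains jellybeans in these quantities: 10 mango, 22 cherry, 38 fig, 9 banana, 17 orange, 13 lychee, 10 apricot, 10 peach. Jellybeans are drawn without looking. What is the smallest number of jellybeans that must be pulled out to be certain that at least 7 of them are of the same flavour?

Put each drawn jellybean into a box by flavour. The largest draw with every box below 7 takes min(count, 6) from each flavour.
Σ min(cᵢ, 6) = 6 + 6 + 6 + 6 + 6 + 6 + 6 + 6 = 48.
Draw number 48 + 1 = 49 must push one box to 7.

49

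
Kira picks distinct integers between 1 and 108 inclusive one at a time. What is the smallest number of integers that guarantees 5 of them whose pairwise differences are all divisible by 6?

25

Integers whose pairwise differences are multiples of 6 are exactly those sharing a remainder mod 6. By pigeonhole, the 6 residue classes mod 6 are the pigeonholes.
With 24 integers one could put 4 in each residue class and have no class reach 5.
The 25th integer pushes some class to 5, so 6·4 + 1 = 25.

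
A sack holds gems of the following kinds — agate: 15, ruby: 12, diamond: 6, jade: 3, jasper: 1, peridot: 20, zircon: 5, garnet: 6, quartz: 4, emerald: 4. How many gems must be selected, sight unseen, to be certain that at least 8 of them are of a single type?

51

Pigeonhole: put each drawn gem into a box by type. The largest draw with every box below 8 takes min(count, 7) from each type; types with fewer than 7 contribute all they have.
Σ min(cᵢ, 7) = 7 + 7 + 6 + 3 + 1 + 7 + 5 + 6 + 4 + 4 = 50.
Draw number 50 + 1 = 51 must push one box to 8.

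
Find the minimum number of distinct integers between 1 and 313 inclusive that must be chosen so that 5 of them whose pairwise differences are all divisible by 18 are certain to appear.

Integers whose pairwise differences are multiples of 18 are exactly those sharing a remainder mod 18. By the pigeonhole principle, the 18 residue classes mod 18 are the pigeonholes.
With 72 integers one could put 4 in each residue class and have no class reach 5.
The 73rd integer pushes some class to 5, so 18·4 + 1 = 73.

73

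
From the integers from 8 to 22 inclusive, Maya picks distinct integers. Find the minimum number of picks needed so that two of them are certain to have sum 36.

A set avoiding the sum 36 can contain at most one of each pair {x, 36−x}, plus the 7 elements whose complement lies outside the range or equal to its own complement.
The integers 8, …, 18 (11 of them) are such a set: any two sum to at least 8+9 = 17 and at most 17+18 = 35 < 36.
Pigeonhole: any 12th integer completes one of the 4 pairs, so 12 choices force a sum of 36.

12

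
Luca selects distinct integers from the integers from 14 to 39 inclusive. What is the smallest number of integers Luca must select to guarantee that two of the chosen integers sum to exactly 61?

18

Group the elements by complementary pair {x, 61−x}: {22,39}, {23,38}, {24,37}, …, giving 9 two-element pairs and 8 integers whose partner 61−x falls outside [14,39].
By the pigeonhole principle, treating each of those 17 groups as a pigeonhole, one can pick one integer per group — 17 integers — with no two summing to 61.
The 18th integer lands in an occupied pair, forcing a sum of 61.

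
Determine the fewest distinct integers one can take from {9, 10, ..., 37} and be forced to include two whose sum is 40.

A set avoiding the sum 40 can contain at most one of each pair {x, 40−x}, plus the 7 elements whose complement lies outside the range or equal to its own complement.
The integers 20, …, 37 (18 of them) are such a set: any two sum to at least 20+21 = 41 > 40.
Any 19th integer completes one of the 11 pairs, so 19 choices force a sum of 40.

19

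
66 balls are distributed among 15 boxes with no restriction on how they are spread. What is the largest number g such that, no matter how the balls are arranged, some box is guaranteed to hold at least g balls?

5

By pigeonhole, the 15 boxes are the holes and the 66 balls are the pigeons.
If every box held at most 4 balls, the total would be at most 15 × 4 = 60, which is less than 66.
So some box holds at least ⌈66/15⌉ = 5 balls.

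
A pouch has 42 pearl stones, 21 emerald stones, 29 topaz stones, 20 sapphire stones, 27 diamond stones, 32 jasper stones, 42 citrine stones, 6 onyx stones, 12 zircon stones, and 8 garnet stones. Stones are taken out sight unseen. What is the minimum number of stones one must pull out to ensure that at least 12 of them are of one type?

103

By pigeonhole, put each drawn stone into a box by type. The largest draw with every box below 12 takes min(count, 11) from each type; types with fewer than 11 contribute all they have.
Σ min(cᵢ, 11) = 11 + 11 + 11 + 11 + 11 + 11 + 11 + 6 + 11 + 8 = 102.
Draw number 102 + 1 = 103 must push one box to 12.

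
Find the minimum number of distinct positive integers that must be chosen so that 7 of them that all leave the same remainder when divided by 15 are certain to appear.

By pigeonhole, the 15 residue classes mod 15 are the pigeonholes.
With 90 integers one could put 6 in each residue class and have no class reach 7.
The 91st integer pushes some class to 7, so 15·6 + 1 = 91.

91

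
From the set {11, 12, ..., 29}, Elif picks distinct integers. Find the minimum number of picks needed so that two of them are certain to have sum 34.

14

Group the elements by complementary pair {x, 34−x}: {11,23}, {12,22}, {13,21}, …, giving 6 two-element pairs, the single value 17 (it cannot pair with itself since the integers are distinct), and 6 integers whose partner 34−x falls outside [11,29].
Treating each of those 13 groups as a pigeonhole, one can pick one integer per group — 13 integers — with no two summing to 34.
The 14th integer lands in an occupied pair, forcing a sum of 34.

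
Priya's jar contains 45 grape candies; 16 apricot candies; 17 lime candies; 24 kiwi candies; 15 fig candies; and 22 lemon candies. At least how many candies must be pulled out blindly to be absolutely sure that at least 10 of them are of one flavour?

Put each drawn candy into a box by flavour. The largest draw with every box below 10 takes min(count, 9) from each flavour.
Σ min(cᵢ, 9) = 9 + 9 + 9 + 9 + 9 + 9 = 54.
Draw number 54 + 1 = 55 must push one box to 10.

55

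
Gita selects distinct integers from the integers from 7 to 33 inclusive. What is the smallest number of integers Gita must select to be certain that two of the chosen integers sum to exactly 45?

17

A set avoiding the sum 45 can contain at most one of each pair {x, 45−x}, plus the 5 elements whose complement lies outside the range.
The integers 7, …, 22 (16 of them) are such a set: any two sum to at least 7+8 = 15 and at most 21+22 = 43 < 45.
By pigeonhole, any 17th integer completes one of the 11 pairs, so 17 choices force a sum of 45.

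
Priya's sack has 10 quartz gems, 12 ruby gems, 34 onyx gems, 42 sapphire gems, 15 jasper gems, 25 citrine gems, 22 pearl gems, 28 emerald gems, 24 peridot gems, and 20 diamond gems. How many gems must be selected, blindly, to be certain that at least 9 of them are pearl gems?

In the worst case for collecting pearl gems, every non-pearl gem comes out first.
There are 10 + 12 + 34 + 42 + 15 + 25 + 28 + 24 + 20 = 210 non-pearl gems altogether.
After those, each further gem must be pearl, so 210 + 9 = 219 draws guarantee 9 pearl gems.

219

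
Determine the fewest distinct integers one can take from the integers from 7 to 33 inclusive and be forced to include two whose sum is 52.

21

A set avoiding the sum 52 can contain at most one of each pair {x, 52−x}, plus the 13 elements whose complement lies outside the range or equal to its own complement.
The integers 7, …, 26 (20 of them) are such a set: any two sum to at least 7+8 = 15 and at most 25+26 = 51 < 52.
Any 21st integer completes one of the 7 pairs, so 21 choices force a sum of 52.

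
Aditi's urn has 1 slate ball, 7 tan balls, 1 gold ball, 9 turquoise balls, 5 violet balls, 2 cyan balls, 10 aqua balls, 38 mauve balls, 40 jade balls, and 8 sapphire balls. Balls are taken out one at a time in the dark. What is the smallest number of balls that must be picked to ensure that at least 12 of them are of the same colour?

66

By the pigeonhole principle, put each drawn ball into a box by colour. The largest draw with every box below 12 takes min(count, 11) from each colour; colours with fewer than 11 contribute all they have.
Σ min(cᵢ, 11) = 1 + 7 + 1 + 9 + 5 + 2 + 10 + 11 + 11 + 8 = 65.
Draw number 65 + 1 = 66 must push one box to 12.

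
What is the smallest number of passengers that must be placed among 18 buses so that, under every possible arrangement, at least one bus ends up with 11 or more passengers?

181

With 180 passengers one could put exactly 10 in each of the 18 buses, and no bus would reach 11.
By the pigeonhole principle, one more passenger must land in a bus that already has 10, giving it 11.
So 18 × 10 + 1 = 181 passengers are required.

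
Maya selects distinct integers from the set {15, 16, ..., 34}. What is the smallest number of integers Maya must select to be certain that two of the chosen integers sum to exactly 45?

Two chosen integers sum to 45 exactly when both halves of some pair {x, 45−x} with 15 ≤ x ≤ 45−x ≤ 30 are chosen — 8 such pairs.
The remaining 4 elements (those with no distinct partner in range) can never complete a 45-sum, so the worst case takes all of them and one from each pair: 4 + 8 = 12.
The 13th integer has to be the second member of some pair, so 12 + 1 = 13.

13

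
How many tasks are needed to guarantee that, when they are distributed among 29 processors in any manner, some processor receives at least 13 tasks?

349

With 348 tasks one could put exactly 12 in each of the 29 processors, and no processor would reach 13.
By the pigeonhole principle, one more task must land in a processor that already has 12, giving it 13.
So 29 × 12 + 1 = 349 tasks are required.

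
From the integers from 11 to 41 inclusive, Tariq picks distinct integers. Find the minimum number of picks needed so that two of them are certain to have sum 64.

Two chosen integers sum to 64 exactly when both halves of some pair {x, 64−x} with 23 ≤ x ≤ 64−x ≤ 41 are chosen — 9 such pairs.
The remaining 13 elements (those with no distinct partner in range) can never complete a 64-sum, so the worst case takes all of them and one from each pair: 13 + 9 = 22.
By pigeonhole, the 23rd integer has to be the second member of some pair, so 22 + 1 = 23.

23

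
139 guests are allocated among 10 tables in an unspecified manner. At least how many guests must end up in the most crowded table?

14

By pigeonhole, the 10 tables are the holes and the 139 guests are the pigeons.
If every table held at most 13 guests, the total would be at most 10 × 13 = 130, which is less than 139.
So some table holds at least ⌈139/10⌉ = 14 guests.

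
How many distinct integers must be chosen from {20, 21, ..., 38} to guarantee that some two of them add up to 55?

Two chosen integers sum to 55 exactly when both halves of some pair {x, 55−x} with 20 ≤ x ≤ 55−x ≤ 35 are chosen — 8 such pairs.
The remaining 3 elements (those with no distinct partner in range) can never complete a 55-sum, so the worst case takes all of them and one from each pair: 3 + 8 = 11.
By the pigeonhole principle, the 12th integer has to be the second member of some pair, so 11 + 1 = 12.

12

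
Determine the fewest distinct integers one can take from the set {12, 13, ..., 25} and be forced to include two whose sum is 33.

10

Two chosen integers sum to 33 exactly when both halves of some pair {x, 33−x} with 12 ≤ x ≤ 33−x ≤ 21 are chosen — 5 such pairs.
The remaining 4 elements (those with no distinct partner in range) can never complete a 33-sum, so the worst case takes all of them and one from each pair: 4 + 5 = 9.
The 10th integer has to be the second member of some pair, so 9 + 1 = 10.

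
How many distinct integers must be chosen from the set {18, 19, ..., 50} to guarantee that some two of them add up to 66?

Two chosen integers sum to 66 exactly when both halves of some pair {x, 66−x} with 18 ≤ x ≤ 66−x ≤ 48 are chosen — 15 such pairs.
The remaining 3 elements (those with no distinct partner in range) can never complete a 66-sum, so the worst case takes all of them and one from each pair: 3 + 15 = 18.
By the pigeonhole principle, the 19th integer has to be the second member of some pair, so 18 + 1 = 19.

19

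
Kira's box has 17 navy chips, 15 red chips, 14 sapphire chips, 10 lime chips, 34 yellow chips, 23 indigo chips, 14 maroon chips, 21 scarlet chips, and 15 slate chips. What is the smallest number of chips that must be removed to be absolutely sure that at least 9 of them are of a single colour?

73

By the pigeonhole principle, the 9 colours are the holes; the chips drawn are the pigeons.
To avoid 9 of any one colour, the worst case takes at most 8 of each colour.
That gives 8 + 8 + 8 + 8 + 8 + 8 + 8 + 8 + 8 = 72 chips with no colour reaching 9.
The next chip forces some colour to 9, so 72 + 1 = 73.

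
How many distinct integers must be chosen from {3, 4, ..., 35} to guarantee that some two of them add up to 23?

25

Two chosen integers sum to 23 exactly when both halves of some pair {x, 23−x} with 3 ≤ x ≤ 23−x ≤ 20 are chosen — 9 such pairs.
The remaining 15 elements (those with no distinct partner in range) can never complete a 23-sum, so the worst case takes all of them and one from each pair: 15 + 9 = 24.
The 25th integer has to be the second member of some pair, so 24 + 1 = 25.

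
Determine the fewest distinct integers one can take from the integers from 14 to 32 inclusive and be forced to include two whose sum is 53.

14

A set avoiding the sum 53 can contain at most one of each pair {x, 53−x}, plus the 7 elements whose complement lies outside the range.
The integers 14, …, 26 (13 of them) are such a set: any two sum to at least 14+15 = 29 and at most 25+26 = 51 < 53.
Any 14th integer completes one of the 6 pairs, so 14 choices force a sum of 53.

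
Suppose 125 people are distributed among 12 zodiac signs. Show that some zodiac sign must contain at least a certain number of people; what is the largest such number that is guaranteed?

11

The 12 zodiac signs are the holes and the 125 people are the pigeons.
If every zodiac sign held at most 10 people, the total would be at most 12 × 10 = 120, which is less than 125.
So some zodiac sign holds at least ⌈125/12⌉ = 11 people.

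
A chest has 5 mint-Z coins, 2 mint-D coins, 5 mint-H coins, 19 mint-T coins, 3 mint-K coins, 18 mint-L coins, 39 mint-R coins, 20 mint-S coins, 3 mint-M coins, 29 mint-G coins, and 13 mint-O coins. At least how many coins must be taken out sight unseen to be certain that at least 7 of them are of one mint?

55

By pigeonhole, the 11 mints are the holes; the coins drawn are the pigeons.
To avoid 7 of any one mint, the worst case takes at most 6 of each mint, or every coin of a mint that has fewer than 6.
That gives 5 + 2 + 5 + 6 + 3 + 6 + 6 + 6 + 3 + 6 + 6 = 54 coins with no mint reaching 7.
The next coin forces some mint to 7, so 54 + 1 = 55.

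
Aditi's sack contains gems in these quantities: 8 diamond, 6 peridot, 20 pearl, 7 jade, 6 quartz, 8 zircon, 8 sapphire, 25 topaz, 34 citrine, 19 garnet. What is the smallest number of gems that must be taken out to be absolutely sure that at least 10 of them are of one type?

80

An adversary could hand out at most 9 gems per type (6 types run out sooner): 8 + 6 + 9 + 7 + 6 + 8 + 8 + 9 + 9 + 9 = 79 gems and still no type has 10.
By pigeonhole, one more gem lands in a type already at 9, so 80 draws are enough and 79 are not.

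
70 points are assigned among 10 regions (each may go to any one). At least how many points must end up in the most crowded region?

The 10 regions are the holes and the 70 points are the pigeons.
If every region held at most 6 points, the total would be at most 10 × 6 = 60, which is less than 70.
So some region holds at least ⌈70/10⌉ = 7 points.

7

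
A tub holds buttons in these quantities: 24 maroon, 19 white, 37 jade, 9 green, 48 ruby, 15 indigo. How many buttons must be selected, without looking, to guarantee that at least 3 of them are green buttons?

In the worst case for collecting green buttons, every non-green button comes out first.
There are 24 + 19 + 37 + 48 + 15 = 143 non-green buttons altogether.
After those, each further button must be green, so 143 + 3 = 146 draws guarantee 3 green buttons.

146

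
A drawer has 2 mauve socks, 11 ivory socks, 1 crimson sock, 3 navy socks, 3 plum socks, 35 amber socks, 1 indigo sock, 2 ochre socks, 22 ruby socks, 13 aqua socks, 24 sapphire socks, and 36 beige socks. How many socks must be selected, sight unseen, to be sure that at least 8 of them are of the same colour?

55

By pigeonhole, the 12 colours are the holes; the socks drawn are the pigeons.
To avoid 8 of any one colour, the worst case takes at most 7 of each colour, or every sock of a colour that has fewer than 7.
That gives 2 + 7 + 1 + 3 + 3 + 7 + 1 + 2 + 7 + 7 + 7 + 7 = 54 socks with no colour reaching 8.
The next sock forces some colour to 8, so 54 + 1 = 55.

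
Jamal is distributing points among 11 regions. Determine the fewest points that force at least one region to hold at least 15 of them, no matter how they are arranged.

155

With 154 points one could put exactly 14 in each of the 11 regions, and no region would reach 15.
One more point must land in a region that already has 14, giving it 15.
So 11 × 14 + 1 = 155 points are required.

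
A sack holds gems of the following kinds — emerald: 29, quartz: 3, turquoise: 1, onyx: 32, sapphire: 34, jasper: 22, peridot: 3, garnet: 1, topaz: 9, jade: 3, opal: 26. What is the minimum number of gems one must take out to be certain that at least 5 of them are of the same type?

36

Put each drawn gem into a box by type. The largest draw with every box below 5 takes min(count, 4) from each type; types with fewer than 4 contribute all they have.
Σ min(cᵢ, 4) = 4 + 3 + 1 + 4 + 4 + 4 + 3 + 1 + 4 + 3 + 4 = 35.
Draw number 35 + 1 = 36 must push one box to 5.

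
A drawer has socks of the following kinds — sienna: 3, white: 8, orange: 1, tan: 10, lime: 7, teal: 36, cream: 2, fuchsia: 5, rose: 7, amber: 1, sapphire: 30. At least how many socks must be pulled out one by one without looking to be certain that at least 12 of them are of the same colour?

An adversary could hand out at most 11 socks per colour (9 colours run out sooner): 3 + 8 + 1 + 10 + 7 + 11 + 2 + 5 + 7 + 1 + 11 = 66 socks and still no colour has 12.
By pigeonhole, one more sock lands in a colour already at 11, so 67 draws are enough and 66 are not.

67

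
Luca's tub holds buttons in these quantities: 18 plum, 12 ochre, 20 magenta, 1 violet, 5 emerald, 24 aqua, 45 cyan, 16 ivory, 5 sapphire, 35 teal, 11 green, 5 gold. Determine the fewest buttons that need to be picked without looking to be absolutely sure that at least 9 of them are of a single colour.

An adversary could hand out at most 8 buttons per colour (4 colours run out sooner): 8 + 8 + 8 + 1 + 5 + 8 + 8 + 8 + 5 + 8 + 8 + 5 = 80 buttons and still no colour has 9.
One more button lands in a colour already at 8, so 81 draws are enough and 80 are not.

81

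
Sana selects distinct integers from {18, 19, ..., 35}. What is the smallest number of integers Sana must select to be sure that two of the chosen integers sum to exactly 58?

Group the elements by complementary pair {x, 58−x}: {23,35}, {24,34}, {25,33}, …, giving 6 two-element pairs, the single value 29 (it cannot pair with itself since the integers are distinct), and 5 integers whose partner 58−x falls outside [18,35].
Pigeonhole: treating each of those 12 groups as a pigeonhole, one can pick one integer per group — 12 integers — with no two summing to 58.
The 13th integer lands in an occupied pair, forcing a sum of 58.

13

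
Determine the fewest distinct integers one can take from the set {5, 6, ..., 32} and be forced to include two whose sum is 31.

18

A set avoiding the sum 31 can contain at most one of each pair {x, 31−x}, plus the 6 elements whose complement lies outside the range.
The integers 16, …, 32 (17 of them) are such a set: any two sum to at least 16+17 = 33 > 31.
By pigeonhole, any 18th integer completes one of the 11 pairs, so 18 choices force a sum of 31.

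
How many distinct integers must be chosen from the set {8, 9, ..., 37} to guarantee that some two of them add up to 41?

18

A set avoiding the sum 41 can contain at most one of each pair {x, 41−x}, plus the 4 elements whose complement lies outside the range.
The integers 21, …, 37 (17 of them) are such a set: any two sum to at least 21+22 = 43 > 41.
Any 18th integer completes one of the 13 pairs, so 18 choices force a sum of 41.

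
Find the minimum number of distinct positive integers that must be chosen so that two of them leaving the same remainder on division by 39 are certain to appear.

The 39 residue classes mod 39 are the pigeonholes.
With 39 integers one could put 1 in each residue class and have no class reach 2.
The 40th integer pushes some class to 2, so 39·1 + 1 = 40.

40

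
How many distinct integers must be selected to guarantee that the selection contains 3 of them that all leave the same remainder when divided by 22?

The 22 residue classes mod 22 are the pigeonholes.
With 44 integers one could put 2 in each residue class and have no class reach 3.
The 45th integer pushes some class to 3, so 22·2 + 1 = 45.

45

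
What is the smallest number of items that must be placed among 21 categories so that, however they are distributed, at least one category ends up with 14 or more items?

With 273 items one could put exactly 13 in each of the 21 categories, and no category would reach 14.
Pigeonhole: one more item must land in a category that already has 13, giving it 14.
So 21 × 13 + 1 = 274 items are required.

274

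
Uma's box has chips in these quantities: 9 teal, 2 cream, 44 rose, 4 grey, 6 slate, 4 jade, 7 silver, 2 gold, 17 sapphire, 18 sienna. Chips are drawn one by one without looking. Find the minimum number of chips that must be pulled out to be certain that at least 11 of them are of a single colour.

Put each drawn chip into a box by colour. The largest draw with every box below 11 takes min(count, 10) from each colour; colours with fewer than 10 contribute all they have.
Σ min(cᵢ, 10) = 9 + 2 + 10 + 4 + 6 + 4 + 7 + 2 + 10 + 10 = 64.
Draw number 64 + 1 = 65 must push one box to 11.

65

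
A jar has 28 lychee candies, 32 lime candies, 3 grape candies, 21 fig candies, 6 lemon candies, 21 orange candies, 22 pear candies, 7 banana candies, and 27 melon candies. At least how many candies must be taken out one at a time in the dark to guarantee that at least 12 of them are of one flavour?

83

The 9 flavours are the holes; the candies drawn are the pigeons.
To avoid 12 of any one flavour, the worst case takes at most 11 of each flavour, or every candy of a flavour that has fewer than 11.
That gives 11 + 11 + 3 + 11 + 6 + 11 + 11 + 7 + 11 = 82 candies with no flavour reaching 12.
The next candy forces some flavour to 12, so 82 + 1 = 83.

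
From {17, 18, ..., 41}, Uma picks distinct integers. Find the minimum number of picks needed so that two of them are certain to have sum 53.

16

A set avoiding the sum 53 can contain at most one of each pair {x, 53−x}, plus the 5 elements whose complement lies outside the range.
The integers 27, …, 41 (15 of them) are such a set: any two sum to at least 27+28 = 55 > 53.
Pigeonhole: any 16th integer completes one of the 10 pairs, so 16 choices force a sum of 53.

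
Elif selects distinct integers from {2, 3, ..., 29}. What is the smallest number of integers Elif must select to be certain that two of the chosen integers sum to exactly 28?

Two chosen integers sum to 28 exactly when both halves of some pair {x, 28−x} with 2 ≤ x ≤ 28−x ≤ 26 are chosen — 12 such pairs.
The remaining 4 elements (those with no distinct partner in range) can never complete a 28-sum, so the worst case takes all of them and one from each pair: 4 + 12 = 16.
By pigeonhole, the 17th integer has to be the second member of some pair, so 16 + 1 = 17.

17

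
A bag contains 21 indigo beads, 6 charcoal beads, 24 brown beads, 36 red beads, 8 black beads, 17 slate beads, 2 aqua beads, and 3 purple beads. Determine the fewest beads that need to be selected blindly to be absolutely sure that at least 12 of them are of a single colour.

64

An adversary could hand out at most 11 beads per colour (4 colours run out sooner): 11 + 6 + 11 + 11 + 8 + 11 + 2 + 3 = 63 beads and still no colour has 12.
By the pigeonhole principle, one more bead lands in a colour already at 11, so 64 draws are enough and 63 are not.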